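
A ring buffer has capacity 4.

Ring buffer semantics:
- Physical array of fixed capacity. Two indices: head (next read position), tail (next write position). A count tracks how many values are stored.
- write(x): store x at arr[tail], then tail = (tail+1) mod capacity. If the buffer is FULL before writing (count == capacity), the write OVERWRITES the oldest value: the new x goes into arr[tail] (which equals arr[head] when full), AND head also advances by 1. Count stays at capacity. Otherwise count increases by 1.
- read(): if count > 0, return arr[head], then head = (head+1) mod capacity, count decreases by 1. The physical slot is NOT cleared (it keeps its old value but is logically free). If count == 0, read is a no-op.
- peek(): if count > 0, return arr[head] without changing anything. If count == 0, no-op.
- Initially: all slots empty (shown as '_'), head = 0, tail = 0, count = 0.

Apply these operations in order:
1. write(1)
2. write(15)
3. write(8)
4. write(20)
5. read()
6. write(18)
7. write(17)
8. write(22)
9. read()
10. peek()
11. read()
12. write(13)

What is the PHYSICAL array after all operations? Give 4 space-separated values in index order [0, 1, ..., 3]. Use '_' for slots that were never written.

Answer: 18 17 22 13

Derivation:
After op 1 (write(1)): arr=[1 _ _ _] head=0 tail=1 count=1
After op 2 (write(15)): arr=[1 15 _ _] head=0 tail=2 count=2
After op 3 (write(8)): arr=[1 15 8 _] head=0 tail=3 count=3
After op 4 (write(20)): arr=[1 15 8 20] head=0 tail=0 count=4
After op 5 (read()): arr=[1 15 8 20] head=1 tail=0 count=3
After op 6 (write(18)): arr=[18 15 8 20] head=1 tail=1 count=4
After op 7 (write(17)): arr=[18 17 8 20] head=2 tail=2 count=4
After op 8 (write(22)): arr=[18 17 22 20] head=3 tail=3 count=4
After op 9 (read()): arr=[18 17 22 20] head=0 tail=3 count=3
After op 10 (peek()): arr=[18 17 22 20] head=0 tail=3 count=3
After op 11 (read()): arr=[18 17 22 20] head=1 tail=3 count=2
After op 12 (write(13)): arr=[18 17 22 13] head=1 tail=0 count=3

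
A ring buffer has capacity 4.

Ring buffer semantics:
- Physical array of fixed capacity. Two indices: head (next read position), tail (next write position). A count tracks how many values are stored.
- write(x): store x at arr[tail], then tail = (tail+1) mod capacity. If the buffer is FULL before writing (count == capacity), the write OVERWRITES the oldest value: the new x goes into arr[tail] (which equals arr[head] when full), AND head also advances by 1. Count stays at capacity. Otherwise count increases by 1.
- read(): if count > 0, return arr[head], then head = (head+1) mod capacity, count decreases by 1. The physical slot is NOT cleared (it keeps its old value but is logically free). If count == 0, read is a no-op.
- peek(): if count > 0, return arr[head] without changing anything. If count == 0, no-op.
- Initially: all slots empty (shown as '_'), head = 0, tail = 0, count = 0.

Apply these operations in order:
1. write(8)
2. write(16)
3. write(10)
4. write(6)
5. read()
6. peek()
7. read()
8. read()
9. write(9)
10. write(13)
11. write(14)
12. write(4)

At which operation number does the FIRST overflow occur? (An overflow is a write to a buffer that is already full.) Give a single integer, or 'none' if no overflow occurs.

After op 1 (write(8)): arr=[8 _ _ _] head=0 tail=1 count=1
After op 2 (write(16)): arr=[8 16 _ _] head=0 tail=2 count=2
After op 3 (write(10)): arr=[8 16 10 _] head=0 tail=3 count=3
After op 4 (write(6)): arr=[8 16 10 6] head=0 tail=0 count=4
After op 5 (read()): arr=[8 16 10 6] head=1 tail=0 count=3
After op 6 (peek()): arr=[8 16 10 6] head=1 tail=0 count=3
After op 7 (read()): arr=[8 16 10 6] head=2 tail=0 count=2
After op 8 (read()): arr=[8 16 10 6] head=3 tail=0 count=1
After op 9 (write(9)): arr=[9 16 10 6] head=3 tail=1 count=2
After op 10 (write(13)): arr=[9 13 10 6] head=3 tail=2 count=3
After op 11 (write(14)): arr=[9 13 14 6] head=3 tail=3 count=4
After op 12 (write(4)): arr=[9 13 14 4] head=0 tail=0 count=4

Answer: 12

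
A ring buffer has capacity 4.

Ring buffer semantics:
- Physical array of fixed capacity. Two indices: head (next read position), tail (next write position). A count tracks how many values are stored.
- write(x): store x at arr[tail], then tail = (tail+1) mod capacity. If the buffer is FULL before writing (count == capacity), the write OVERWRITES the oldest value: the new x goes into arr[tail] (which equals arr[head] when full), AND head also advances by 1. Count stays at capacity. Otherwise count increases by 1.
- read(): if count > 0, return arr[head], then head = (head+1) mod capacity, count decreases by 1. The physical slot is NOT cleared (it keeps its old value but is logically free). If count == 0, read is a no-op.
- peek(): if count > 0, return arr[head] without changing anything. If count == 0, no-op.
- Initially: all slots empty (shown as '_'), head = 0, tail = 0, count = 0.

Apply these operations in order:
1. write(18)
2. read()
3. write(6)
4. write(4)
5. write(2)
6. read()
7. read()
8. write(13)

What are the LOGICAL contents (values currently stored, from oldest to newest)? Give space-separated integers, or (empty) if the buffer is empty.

After op 1 (write(18)): arr=[18 _ _ _] head=0 tail=1 count=1
After op 2 (read()): arr=[18 _ _ _] head=1 tail=1 count=0
After op 3 (write(6)): arr=[18 6 _ _] head=1 tail=2 count=1
After op 4 (write(4)): arr=[18 6 4 _] head=1 tail=3 count=2
After op 5 (write(2)): arr=[18 6 4 2] head=1 tail=0 count=3
After op 6 (read()): arr=[18 6 4 2] head=2 tail=0 count=2
After op 7 (read()): arr=[18 6 4 2] head=3 tail=0 count=1
After op 8 (write(13)): arr=[13 6 4 2] head=3 tail=1 count=2

Answer: 2 13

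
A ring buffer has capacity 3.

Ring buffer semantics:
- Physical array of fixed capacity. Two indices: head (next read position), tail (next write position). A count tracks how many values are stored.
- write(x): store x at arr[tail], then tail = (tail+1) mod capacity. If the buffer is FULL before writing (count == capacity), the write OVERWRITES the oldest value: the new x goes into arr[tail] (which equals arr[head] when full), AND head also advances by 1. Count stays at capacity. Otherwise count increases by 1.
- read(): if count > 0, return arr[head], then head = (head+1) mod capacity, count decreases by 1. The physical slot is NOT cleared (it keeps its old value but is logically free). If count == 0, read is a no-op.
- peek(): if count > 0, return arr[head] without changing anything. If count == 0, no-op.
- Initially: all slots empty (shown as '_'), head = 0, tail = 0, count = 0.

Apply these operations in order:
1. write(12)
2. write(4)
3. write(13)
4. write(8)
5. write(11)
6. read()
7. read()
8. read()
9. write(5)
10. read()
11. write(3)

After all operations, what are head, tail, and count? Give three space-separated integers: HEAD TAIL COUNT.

After op 1 (write(12)): arr=[12 _ _] head=0 tail=1 count=1
After op 2 (write(4)): arr=[12 4 _] head=0 tail=2 count=2
After op 3 (write(13)): arr=[12 4 13] head=0 tail=0 count=3
After op 4 (write(8)): arr=[8 4 13] head=1 tail=1 count=3
After op 5 (write(11)): arr=[8 11 13] head=2 tail=2 count=3
After op 6 (read()): arr=[8 11 13] head=0 tail=2 count=2
After op 7 (read()): arr=[8 11 13] head=1 tail=2 count=1
After op 8 (read()): arr=[8 11 13] head=2 tail=2 count=0
After op 9 (write(5)): arr=[8 11 5] head=2 tail=0 count=1
After op 10 (read()): arr=[8 11 5] head=0 tail=0 count=0
After op 11 (write(3)): arr=[3 11 5] head=0 tail=1 count=1

Answer: 0 1 1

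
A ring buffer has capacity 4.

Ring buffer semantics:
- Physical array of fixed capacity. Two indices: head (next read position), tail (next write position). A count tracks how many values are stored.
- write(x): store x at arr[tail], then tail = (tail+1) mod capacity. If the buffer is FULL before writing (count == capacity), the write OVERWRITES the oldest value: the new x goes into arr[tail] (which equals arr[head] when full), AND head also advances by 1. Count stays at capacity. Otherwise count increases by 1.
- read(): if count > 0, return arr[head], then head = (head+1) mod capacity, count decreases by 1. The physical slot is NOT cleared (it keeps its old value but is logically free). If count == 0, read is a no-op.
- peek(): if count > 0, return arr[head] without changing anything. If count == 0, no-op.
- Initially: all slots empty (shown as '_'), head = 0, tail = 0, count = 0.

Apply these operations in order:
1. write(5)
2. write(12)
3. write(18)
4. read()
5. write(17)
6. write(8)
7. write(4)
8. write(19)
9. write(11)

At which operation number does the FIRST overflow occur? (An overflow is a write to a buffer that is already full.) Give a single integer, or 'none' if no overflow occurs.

After op 1 (write(5)): arr=[5 _ _ _] head=0 tail=1 count=1
After op 2 (write(12)): arr=[5 12 _ _] head=0 tail=2 count=2
After op 3 (write(18)): arr=[5 12 18 _] head=0 tail=3 count=3
After op 4 (read()): arr=[5 12 18 _] head=1 tail=3 count=2
After op 5 (write(17)): arr=[5 12 18 17] head=1 tail=0 count=3
After op 6 (write(8)): arr=[8 12 18 17] head=1 tail=1 count=4
After op 7 (write(4)): arr=[8 4 18 17] head=2 tail=2 count=4
After op 8 (write(19)): arr=[8 4 19 17] head=3 tail=3 count=4
After op 9 (write(11)): arr=[8 4 19 11] head=0 tail=0 count=4

Answer: 7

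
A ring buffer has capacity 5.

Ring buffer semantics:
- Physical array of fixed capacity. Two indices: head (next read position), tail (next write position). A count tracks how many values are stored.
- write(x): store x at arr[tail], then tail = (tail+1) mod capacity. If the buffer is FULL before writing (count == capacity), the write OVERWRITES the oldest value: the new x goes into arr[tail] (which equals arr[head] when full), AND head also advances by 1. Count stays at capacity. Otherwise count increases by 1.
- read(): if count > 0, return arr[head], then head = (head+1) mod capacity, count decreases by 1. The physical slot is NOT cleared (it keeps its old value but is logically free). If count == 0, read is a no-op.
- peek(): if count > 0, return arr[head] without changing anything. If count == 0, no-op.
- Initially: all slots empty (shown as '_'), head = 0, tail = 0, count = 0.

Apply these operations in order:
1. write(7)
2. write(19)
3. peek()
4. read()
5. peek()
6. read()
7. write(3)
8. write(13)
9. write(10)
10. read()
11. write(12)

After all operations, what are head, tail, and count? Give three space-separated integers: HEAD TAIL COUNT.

Answer: 3 1 3

Derivation:
After op 1 (write(7)): arr=[7 _ _ _ _] head=0 tail=1 count=1
After op 2 (write(19)): arr=[7 19 _ _ _] head=0 tail=2 count=2
After op 3 (peek()): arr=[7 19 _ _ _] head=0 tail=2 count=2
After op 4 (read()): arr=[7 19 _ _ _] head=1 tail=2 count=1
After op 5 (peek()): arr=[7 19 _ _ _] head=1 tail=2 count=1
After op 6 (read()): arr=[7 19 _ _ _] head=2 tail=2 count=0
After op 7 (write(3)): arr=[7 19 3 _ _] head=2 tail=3 count=1
After op 8 (write(13)): arr=[7 19 3 13 _] head=2 tail=4 count=2
After op 9 (write(10)): arr=[7 19 3 13 10] head=2 tail=0 count=3
After op 10 (read()): arr=[7 19 3 13 10] head=3 tail=0 count=2
After op 11 (write(12)): arr=[12 19 3 13 10] head=3 tail=1 count=3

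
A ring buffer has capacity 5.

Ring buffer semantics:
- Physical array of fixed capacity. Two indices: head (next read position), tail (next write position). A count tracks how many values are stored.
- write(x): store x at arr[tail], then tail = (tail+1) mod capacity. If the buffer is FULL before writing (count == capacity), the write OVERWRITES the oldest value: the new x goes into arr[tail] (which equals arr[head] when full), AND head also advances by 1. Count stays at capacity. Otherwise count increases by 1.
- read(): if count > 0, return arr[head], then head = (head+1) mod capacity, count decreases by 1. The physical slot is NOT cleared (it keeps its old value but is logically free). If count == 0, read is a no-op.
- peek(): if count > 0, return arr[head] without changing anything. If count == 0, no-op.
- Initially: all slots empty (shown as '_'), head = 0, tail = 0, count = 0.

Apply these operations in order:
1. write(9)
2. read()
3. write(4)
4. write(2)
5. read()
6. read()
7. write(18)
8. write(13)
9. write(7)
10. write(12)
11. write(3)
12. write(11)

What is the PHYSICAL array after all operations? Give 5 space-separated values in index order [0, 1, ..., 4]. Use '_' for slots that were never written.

After op 1 (write(9)): arr=[9 _ _ _ _] head=0 tail=1 count=1
After op 2 (read()): arr=[9 _ _ _ _] head=1 tail=1 count=0
After op 3 (write(4)): arr=[9 4 _ _ _] head=1 tail=2 count=1
After op 4 (write(2)): arr=[9 4 2 _ _] head=1 tail=3 count=2
After op 5 (read()): arr=[9 4 2 _ _] head=2 tail=3 count=1
After op 6 (read()): arr=[9 4 2 _ _] head=3 tail=3 count=0
After op 7 (write(18)): arr=[9 4 2 18 _] head=3 tail=4 count=1
After op 8 (write(13)): arr=[9 4 2 18 13] head=3 tail=0 count=2
After op 9 (write(7)): arr=[7 4 2 18 13] head=3 tail=1 count=3
After op 10 (write(12)): arr=[7 12 2 18 13] head=3 tail=2 count=4
After op 11 (write(3)): arr=[7 12 3 18 13] head=3 tail=3 count=5
After op 12 (write(11)): arr=[7 12 3 11 13] head=4 tail=4 count=5

Answer: 7 12 3 11 13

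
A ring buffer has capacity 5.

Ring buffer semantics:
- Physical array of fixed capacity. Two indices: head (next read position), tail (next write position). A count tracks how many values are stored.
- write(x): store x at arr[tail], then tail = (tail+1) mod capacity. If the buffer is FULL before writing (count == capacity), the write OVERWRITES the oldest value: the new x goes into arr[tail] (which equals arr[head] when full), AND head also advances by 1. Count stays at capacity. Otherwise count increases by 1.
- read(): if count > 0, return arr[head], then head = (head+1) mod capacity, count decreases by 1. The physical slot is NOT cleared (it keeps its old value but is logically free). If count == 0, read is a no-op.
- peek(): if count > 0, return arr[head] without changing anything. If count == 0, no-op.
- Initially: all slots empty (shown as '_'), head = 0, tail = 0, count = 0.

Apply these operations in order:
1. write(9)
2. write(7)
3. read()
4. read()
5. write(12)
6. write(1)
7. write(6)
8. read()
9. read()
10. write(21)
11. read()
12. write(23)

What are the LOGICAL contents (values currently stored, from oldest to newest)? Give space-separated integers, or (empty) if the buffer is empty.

After op 1 (write(9)): arr=[9 _ _ _ _] head=0 tail=1 count=1
After op 2 (write(7)): arr=[9 7 _ _ _] head=0 tail=2 count=2
After op 3 (read()): arr=[9 7 _ _ _] head=1 tail=2 count=1
After op 4 (read()): arr=[9 7 _ _ _] head=2 tail=2 count=0
After op 5 (write(12)): arr=[9 7 12 _ _] head=2 tail=3 count=1
After op 6 (write(1)): arr=[9 7 12 1 _] head=2 tail=4 count=2
After op 7 (write(6)): arr=[9 7 12 1 6] head=2 tail=0 count=3
After op 8 (read()): arr=[9 7 12 1 6] head=3 tail=0 count=2
After op 9 (read()): arr=[9 7 12 1 6] head=4 tail=0 count=1
After op 10 (write(21)): arr=[21 7 12 1 6] head=4 tail=1 count=2
After op 11 (read()): arr=[21 7 12 1 6] head=0 tail=1 count=1
After op 12 (write(23)): arr=[21 23 12 1 6] head=0 tail=2 count=2

Answer: 21 23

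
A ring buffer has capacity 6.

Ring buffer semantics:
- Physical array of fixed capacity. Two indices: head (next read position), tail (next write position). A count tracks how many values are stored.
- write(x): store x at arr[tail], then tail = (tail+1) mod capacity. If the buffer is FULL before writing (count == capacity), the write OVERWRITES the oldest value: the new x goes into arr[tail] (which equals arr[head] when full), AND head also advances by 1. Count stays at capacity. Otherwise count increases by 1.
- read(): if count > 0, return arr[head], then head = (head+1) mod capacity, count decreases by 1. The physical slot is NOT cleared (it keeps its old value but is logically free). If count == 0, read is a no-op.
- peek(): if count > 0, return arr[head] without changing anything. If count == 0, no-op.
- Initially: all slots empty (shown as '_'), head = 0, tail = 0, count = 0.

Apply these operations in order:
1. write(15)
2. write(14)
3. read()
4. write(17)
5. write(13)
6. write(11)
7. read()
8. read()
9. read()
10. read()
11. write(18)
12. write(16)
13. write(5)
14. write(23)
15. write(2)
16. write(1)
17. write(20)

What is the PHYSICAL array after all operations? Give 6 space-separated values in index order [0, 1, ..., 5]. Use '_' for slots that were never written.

After op 1 (write(15)): arr=[15 _ _ _ _ _] head=0 tail=1 count=1
After op 2 (write(14)): arr=[15 14 _ _ _ _] head=0 tail=2 count=2
After op 3 (read()): arr=[15 14 _ _ _ _] head=1 tail=2 count=1
After op 4 (write(17)): arr=[15 14 17 _ _ _] head=1 tail=3 count=2
After op 5 (write(13)): arr=[15 14 17 13 _ _] head=1 tail=4 count=3
After op 6 (write(11)): arr=[15 14 17 13 11 _] head=1 tail=5 count=4
After op 7 (read()): arr=[15 14 17 13 11 _] head=2 tail=5 count=3
After op 8 (read()): arr=[15 14 17 13 11 _] head=3 tail=5 count=2
After op 9 (read()): arr=[15 14 17 13 11 _] head=4 tail=5 count=1
After op 10 (read()): arr=[15 14 17 13 11 _] head=5 tail=5 count=0
After op 11 (write(18)): arr=[15 14 17 13 11 18] head=5 tail=0 count=1
After op 12 (write(16)): arr=[16 14 17 13 11 18] head=5 tail=1 count=2
After op 13 (write(5)): arr=[16 5 17 13 11 18] head=5 tail=2 count=3
After op 14 (write(23)): arr=[16 5 23 13 11 18] head=5 tail=3 count=4
After op 15 (write(2)): arr=[16 5 23 2 11 18] head=5 tail=4 count=5
After op 16 (write(1)): arr=[16 5 23 2 1 18] head=5 tail=5 count=6
After op 17 (write(20)): arr=[16 5 23 2 1 20] head=0 tail=0 count=6

Answer: 16 5 23 2 1 20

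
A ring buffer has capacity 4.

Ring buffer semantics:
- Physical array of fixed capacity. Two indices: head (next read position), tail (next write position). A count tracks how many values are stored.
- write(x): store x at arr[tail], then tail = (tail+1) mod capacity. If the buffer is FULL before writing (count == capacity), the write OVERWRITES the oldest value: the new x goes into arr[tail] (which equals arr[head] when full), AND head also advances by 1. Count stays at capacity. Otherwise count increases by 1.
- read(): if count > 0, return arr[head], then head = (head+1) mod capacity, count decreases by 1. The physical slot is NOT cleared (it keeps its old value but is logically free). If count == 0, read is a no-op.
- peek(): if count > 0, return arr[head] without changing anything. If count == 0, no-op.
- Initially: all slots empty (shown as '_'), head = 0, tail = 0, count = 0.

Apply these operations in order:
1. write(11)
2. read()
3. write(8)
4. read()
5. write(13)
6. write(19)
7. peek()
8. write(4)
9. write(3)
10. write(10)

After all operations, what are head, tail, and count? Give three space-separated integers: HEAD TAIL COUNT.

Answer: 3 3 4

Derivation:
After op 1 (write(11)): arr=[11 _ _ _] head=0 tail=1 count=1
After op 2 (read()): arr=[11 _ _ _] head=1 tail=1 count=0
After op 3 (write(8)): arr=[11 8 _ _] head=1 tail=2 count=1
After op 4 (read()): arr=[11 8 _ _] head=2 tail=2 count=0
After op 5 (write(13)): arr=[11 8 13 _] head=2 tail=3 count=1
After op 6 (write(19)): arr=[11 8 13 19] head=2 tail=0 count=2
After op 7 (peek()): arr=[11 8 13 19] head=2 tail=0 count=2
After op 8 (write(4)): arr=[4 8 13 19] head=2 tail=1 count=3
After op 9 (write(3)): arr=[4 3 13 19] head=2 tail=2 count=4
After op 10 (write(10)): arr=[4 3 10 19] head=3 tail=3 count=4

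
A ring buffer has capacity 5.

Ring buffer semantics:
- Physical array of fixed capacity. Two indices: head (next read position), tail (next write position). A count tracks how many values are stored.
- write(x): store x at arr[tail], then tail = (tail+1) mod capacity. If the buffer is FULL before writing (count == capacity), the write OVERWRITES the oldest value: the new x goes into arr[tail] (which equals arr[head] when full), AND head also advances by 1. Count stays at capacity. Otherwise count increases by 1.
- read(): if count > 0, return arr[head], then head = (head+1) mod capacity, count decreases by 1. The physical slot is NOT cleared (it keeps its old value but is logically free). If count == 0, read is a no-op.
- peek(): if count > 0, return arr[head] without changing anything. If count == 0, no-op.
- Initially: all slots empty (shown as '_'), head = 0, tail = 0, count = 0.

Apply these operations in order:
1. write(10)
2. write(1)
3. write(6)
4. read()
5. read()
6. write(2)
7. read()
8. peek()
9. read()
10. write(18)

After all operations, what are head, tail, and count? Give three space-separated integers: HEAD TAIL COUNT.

Answer: 4 0 1

Derivation:
After op 1 (write(10)): arr=[10 _ _ _ _] head=0 tail=1 count=1
After op 2 (write(1)): arr=[10 1 _ _ _] head=0 tail=2 count=2
After op 3 (write(6)): arr=[10 1 6 _ _] head=0 tail=3 count=3
After op 4 (read()): arr=[10 1 6 _ _] head=1 tail=3 count=2
After op 5 (read()): arr=[10 1 6 _ _] head=2 tail=3 count=1
After op 6 (write(2)): arr=[10 1 6 2 _] head=2 tail=4 count=2
After op 7 (read()): arr=[10 1 6 2 _] head=3 tail=4 count=1
After op 8 (peek()): arr=[10 1 6 2 _] head=3 tail=4 count=1
After op 9 (read()): arr=[10 1 6 2 _] head=4 tail=4 count=0
After op 10 (write(18)): arr=[10 1 6 2 18] head=4 tail=0 count=1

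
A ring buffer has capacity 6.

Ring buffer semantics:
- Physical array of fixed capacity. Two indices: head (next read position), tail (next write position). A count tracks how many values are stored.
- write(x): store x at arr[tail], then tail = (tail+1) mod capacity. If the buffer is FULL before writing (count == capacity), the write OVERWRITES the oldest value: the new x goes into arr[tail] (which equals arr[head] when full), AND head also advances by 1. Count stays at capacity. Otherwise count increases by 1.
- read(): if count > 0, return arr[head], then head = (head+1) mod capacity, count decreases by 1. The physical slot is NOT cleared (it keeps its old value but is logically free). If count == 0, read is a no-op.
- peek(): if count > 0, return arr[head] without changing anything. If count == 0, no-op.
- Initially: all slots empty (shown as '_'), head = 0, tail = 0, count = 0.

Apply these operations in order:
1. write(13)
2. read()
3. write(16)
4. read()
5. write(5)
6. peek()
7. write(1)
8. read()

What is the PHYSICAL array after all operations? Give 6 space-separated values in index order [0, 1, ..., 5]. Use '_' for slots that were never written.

Answer: 13 16 5 1 _ _

Derivation:
After op 1 (write(13)): arr=[13 _ _ _ _ _] head=0 tail=1 count=1
After op 2 (read()): arr=[13 _ _ _ _ _] head=1 tail=1 count=0
After op 3 (write(16)): arr=[13 16 _ _ _ _] head=1 tail=2 count=1
After op 4 (read()): arr=[13 16 _ _ _ _] head=2 tail=2 count=0
After op 5 (write(5)): arr=[13 16 5 _ _ _] head=2 tail=3 count=1
After op 6 (peek()): arr=[13 16 5 _ _ _] head=2 tail=3 count=1
After op 7 (write(1)): arr=[13 16 5 1 _ _] head=2 tail=4 count=2
After op 8 (read()): arr=[13 16 5 1 _ _] head=3 tail=4 count=1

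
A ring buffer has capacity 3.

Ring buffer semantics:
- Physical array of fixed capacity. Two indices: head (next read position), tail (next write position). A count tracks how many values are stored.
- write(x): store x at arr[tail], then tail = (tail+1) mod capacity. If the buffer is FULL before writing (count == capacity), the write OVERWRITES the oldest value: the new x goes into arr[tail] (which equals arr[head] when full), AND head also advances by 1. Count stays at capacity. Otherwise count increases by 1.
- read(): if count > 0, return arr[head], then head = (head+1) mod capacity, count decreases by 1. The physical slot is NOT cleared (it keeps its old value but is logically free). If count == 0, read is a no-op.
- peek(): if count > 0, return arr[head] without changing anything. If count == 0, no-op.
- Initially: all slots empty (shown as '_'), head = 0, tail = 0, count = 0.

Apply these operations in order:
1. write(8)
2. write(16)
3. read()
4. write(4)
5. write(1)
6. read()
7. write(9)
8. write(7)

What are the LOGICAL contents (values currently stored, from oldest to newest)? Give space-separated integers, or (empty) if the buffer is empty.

After op 1 (write(8)): arr=[8 _ _] head=0 tail=1 count=1
After op 2 (write(16)): arr=[8 16 _] head=0 tail=2 count=2
After op 3 (read()): arr=[8 16 _] head=1 tail=2 count=1
After op 4 (write(4)): arr=[8 16 4] head=1 tail=0 count=2
After op 5 (write(1)): arr=[1 16 4] head=1 tail=1 count=3
After op 6 (read()): arr=[1 16 4] head=2 tail=1 count=2
After op 7 (write(9)): arr=[1 9 4] head=2 tail=2 count=3
After op 8 (write(7)): arr=[1 9 7] head=0 tail=0 count=3

Answer: 1 9 7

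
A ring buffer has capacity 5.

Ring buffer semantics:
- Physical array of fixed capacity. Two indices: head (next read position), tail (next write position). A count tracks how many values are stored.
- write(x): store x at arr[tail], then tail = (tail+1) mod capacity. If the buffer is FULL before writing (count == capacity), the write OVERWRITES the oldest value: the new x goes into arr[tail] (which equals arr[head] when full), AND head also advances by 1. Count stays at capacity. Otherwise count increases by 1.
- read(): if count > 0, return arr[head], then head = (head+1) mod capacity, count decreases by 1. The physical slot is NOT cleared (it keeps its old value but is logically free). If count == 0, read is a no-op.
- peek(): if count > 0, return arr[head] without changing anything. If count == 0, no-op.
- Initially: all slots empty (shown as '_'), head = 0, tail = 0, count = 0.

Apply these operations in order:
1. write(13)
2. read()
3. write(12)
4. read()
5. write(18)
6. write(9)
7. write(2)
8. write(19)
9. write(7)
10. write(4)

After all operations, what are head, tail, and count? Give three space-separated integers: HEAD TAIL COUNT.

Answer: 3 3 5

Derivation:
After op 1 (write(13)): arr=[13 _ _ _ _] head=0 tail=1 count=1
After op 2 (read()): arr=[13 _ _ _ _] head=1 tail=1 count=0
After op 3 (write(12)): arr=[13 12 _ _ _] head=1 tail=2 count=1
After op 4 (read()): arr=[13 12 _ _ _] head=2 tail=2 count=0
After op 5 (write(18)): arr=[13 12 18 _ _] head=2 tail=3 count=1
After op 6 (write(9)): arr=[13 12 18 9 _] head=2 tail=4 count=2
After op 7 (write(2)): arr=[13 12 18 9 2] head=2 tail=0 count=3
After op 8 (write(19)): arr=[19 12 18 9 2] head=2 tail=1 count=4
After op 9 (write(7)): arr=[19 7 18 9 2] head=2 tail=2 count=5
After op 10 (write(4)): arr=[19 7 4 9 2] head=3 tail=3 count=5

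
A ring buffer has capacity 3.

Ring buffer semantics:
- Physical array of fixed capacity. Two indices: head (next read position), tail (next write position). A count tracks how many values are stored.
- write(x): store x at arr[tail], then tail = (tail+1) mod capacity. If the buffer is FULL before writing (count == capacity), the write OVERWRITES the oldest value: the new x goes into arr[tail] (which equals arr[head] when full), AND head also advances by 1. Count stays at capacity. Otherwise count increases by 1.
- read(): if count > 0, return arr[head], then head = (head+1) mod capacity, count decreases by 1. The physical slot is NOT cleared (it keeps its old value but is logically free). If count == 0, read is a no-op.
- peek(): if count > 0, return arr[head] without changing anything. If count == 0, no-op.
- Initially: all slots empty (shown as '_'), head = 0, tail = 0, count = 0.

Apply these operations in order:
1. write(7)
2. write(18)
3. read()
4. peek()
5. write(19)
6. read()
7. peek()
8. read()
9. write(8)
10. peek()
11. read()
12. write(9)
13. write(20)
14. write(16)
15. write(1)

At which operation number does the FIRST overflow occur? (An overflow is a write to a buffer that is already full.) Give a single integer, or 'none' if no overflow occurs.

After op 1 (write(7)): arr=[7 _ _] head=0 tail=1 count=1
After op 2 (write(18)): arr=[7 18 _] head=0 tail=2 count=2
After op 3 (read()): arr=[7 18 _] head=1 tail=2 count=1
After op 4 (peek()): arr=[7 18 _] head=1 tail=2 count=1
After op 5 (write(19)): arr=[7 18 19] head=1 tail=0 count=2
After op 6 (read()): arr=[7 18 19] head=2 tail=0 count=1
After op 7 (peek()): arr=[7 18 19] head=2 tail=0 count=1
After op 8 (read()): arr=[7 18 19] head=0 tail=0 count=0
After op 9 (write(8)): arr=[8 18 19] head=0 tail=1 count=1
After op 10 (peek()): arr=[8 18 19] head=0 tail=1 count=1
After op 11 (read()): arr=[8 18 19] head=1 tail=1 count=0
After op 12 (write(9)): arr=[8 9 19] head=1 tail=2 count=1
After op 13 (write(20)): arr=[8 9 20] head=1 tail=0 count=2
After op 14 (write(16)): arr=[16 9 20] head=1 tail=1 count=3
After op 15 (write(1)): arr=[16 1 20] head=2 tail=2 count=3

Answer: 15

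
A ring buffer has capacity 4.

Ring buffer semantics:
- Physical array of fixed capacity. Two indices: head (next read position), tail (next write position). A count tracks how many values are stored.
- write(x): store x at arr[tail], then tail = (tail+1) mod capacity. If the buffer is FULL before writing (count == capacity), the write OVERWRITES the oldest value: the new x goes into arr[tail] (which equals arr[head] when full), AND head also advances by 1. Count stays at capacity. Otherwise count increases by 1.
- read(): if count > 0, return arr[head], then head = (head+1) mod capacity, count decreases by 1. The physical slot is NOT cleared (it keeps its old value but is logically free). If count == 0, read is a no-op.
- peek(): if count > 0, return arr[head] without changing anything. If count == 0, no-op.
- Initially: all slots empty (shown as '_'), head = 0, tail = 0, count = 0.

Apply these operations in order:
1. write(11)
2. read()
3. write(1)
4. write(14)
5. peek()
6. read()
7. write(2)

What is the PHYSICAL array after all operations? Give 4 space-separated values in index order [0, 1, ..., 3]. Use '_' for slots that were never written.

After op 1 (write(11)): arr=[11 _ _ _] head=0 tail=1 count=1
After op 2 (read()): arr=[11 _ _ _] head=1 tail=1 count=0
After op 3 (write(1)): arr=[11 1 _ _] head=1 tail=2 count=1
After op 4 (write(14)): arr=[11 1 14 _] head=1 tail=3 count=2
After op 5 (peek()): arr=[11 1 14 _] head=1 tail=3 count=2
After op 6 (read()): arr=[11 1 14 _] head=2 tail=3 count=1
After op 7 (write(2)): arr=[11 1 14 2] head=2 tail=0 count=2

Answer: 11 1 14 2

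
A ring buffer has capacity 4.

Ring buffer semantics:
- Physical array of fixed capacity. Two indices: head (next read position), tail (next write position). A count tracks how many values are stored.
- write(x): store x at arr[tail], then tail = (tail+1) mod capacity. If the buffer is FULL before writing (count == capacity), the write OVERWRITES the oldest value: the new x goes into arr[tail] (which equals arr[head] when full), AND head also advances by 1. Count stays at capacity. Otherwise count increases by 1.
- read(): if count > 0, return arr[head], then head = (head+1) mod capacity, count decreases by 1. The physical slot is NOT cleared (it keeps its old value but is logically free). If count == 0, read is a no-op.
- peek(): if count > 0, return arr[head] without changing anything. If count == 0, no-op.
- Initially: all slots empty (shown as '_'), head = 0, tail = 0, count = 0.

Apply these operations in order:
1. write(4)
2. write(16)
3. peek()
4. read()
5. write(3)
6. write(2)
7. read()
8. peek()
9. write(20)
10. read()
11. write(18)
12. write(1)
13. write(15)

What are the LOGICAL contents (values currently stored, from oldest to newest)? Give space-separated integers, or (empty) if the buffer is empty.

After op 1 (write(4)): arr=[4 _ _ _] head=0 tail=1 count=1
After op 2 (write(16)): arr=[4 16 _ _] head=0 tail=2 count=2
After op 3 (peek()): arr=[4 16 _ _] head=0 tail=2 count=2
After op 4 (read()): arr=[4 16 _ _] head=1 tail=2 count=1
After op 5 (write(3)): arr=[4 16 3 _] head=1 tail=3 count=2
After op 6 (write(2)): arr=[4 16 3 2] head=1 tail=0 count=3
After op 7 (read()): arr=[4 16 3 2] head=2 tail=0 count=2
After op 8 (peek()): arr=[4 16 3 2] head=2 tail=0 count=2
After op 9 (write(20)): arr=[20 16 3 2] head=2 tail=1 count=3
After op 10 (read()): arr=[20 16 3 2] head=3 tail=1 count=2
After op 11 (write(18)): arr=[20 18 3 2] head=3 tail=2 count=3
After op 12 (write(1)): arr=[20 18 1 2] head=3 tail=3 count=4
After op 13 (write(15)): arr=[20 18 1 15] head=0 tail=0 count=4

Answer: 20 18 1 15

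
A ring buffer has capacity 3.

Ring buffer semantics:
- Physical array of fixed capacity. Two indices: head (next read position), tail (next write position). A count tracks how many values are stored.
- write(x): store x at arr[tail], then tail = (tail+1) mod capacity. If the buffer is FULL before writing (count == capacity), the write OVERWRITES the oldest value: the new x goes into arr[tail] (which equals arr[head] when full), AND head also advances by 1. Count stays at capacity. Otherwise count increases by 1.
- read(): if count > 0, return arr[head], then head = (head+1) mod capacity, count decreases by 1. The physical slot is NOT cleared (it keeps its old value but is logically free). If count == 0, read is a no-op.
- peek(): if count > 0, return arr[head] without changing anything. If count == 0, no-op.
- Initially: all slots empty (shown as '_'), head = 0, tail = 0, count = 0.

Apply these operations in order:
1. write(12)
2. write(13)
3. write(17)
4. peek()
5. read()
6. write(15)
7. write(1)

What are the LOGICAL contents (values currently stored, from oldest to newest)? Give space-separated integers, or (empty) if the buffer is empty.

After op 1 (write(12)): arr=[12 _ _] head=0 tail=1 count=1
After op 2 (write(13)): arr=[12 13 _] head=0 tail=2 count=2
After op 3 (write(17)): arr=[12 13 17] head=0 tail=0 count=3
After op 4 (peek()): arr=[12 13 17] head=0 tail=0 count=3
After op 5 (read()): arr=[12 13 17] head=1 tail=0 count=2
After op 6 (write(15)): arr=[15 13 17] head=1 tail=1 count=3
After op 7 (write(1)): arr=[15 1 17] head=2 tail=2 count=3

Answer: 17 15 1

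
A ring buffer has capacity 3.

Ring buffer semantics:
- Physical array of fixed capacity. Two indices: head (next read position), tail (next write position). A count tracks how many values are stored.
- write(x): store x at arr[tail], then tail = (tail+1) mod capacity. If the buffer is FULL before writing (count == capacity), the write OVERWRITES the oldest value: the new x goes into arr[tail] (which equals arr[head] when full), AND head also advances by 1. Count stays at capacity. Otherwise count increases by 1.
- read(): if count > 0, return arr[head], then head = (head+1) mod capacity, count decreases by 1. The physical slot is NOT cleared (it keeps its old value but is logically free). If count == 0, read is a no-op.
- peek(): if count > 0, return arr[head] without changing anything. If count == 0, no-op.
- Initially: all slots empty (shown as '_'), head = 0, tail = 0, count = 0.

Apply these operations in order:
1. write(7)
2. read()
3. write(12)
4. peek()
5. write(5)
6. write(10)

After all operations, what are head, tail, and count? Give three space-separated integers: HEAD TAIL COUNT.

Answer: 1 1 3

Derivation:
After op 1 (write(7)): arr=[7 _ _] head=0 tail=1 count=1
After op 2 (read()): arr=[7 _ _] head=1 tail=1 count=0
After op 3 (write(12)): arr=[7 12 _] head=1 tail=2 count=1
After op 4 (peek()): arr=[7 12 _] head=1 tail=2 count=1
After op 5 (write(5)): arr=[7 12 5] head=1 tail=0 count=2
After op 6 (write(10)): arr=[10 12 5] head=1 tail=1 count=3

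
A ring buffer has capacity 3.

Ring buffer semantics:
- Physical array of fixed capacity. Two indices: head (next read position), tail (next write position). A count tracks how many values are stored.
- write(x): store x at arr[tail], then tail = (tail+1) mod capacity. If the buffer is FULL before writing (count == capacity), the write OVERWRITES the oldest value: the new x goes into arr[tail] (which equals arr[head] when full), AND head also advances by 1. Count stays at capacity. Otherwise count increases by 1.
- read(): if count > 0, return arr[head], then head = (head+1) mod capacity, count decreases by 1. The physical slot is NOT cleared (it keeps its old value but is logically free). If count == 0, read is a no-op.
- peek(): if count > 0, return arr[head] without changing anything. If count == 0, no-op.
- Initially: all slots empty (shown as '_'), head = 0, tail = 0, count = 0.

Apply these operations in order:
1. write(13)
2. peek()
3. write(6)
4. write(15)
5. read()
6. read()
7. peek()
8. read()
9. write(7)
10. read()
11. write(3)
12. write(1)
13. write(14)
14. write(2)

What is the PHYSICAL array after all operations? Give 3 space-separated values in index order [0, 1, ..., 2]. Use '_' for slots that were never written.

After op 1 (write(13)): arr=[13 _ _] head=0 tail=1 count=1
After op 2 (peek()): arr=[13 _ _] head=0 tail=1 count=1
After op 3 (write(6)): arr=[13 6 _] head=0 tail=2 count=2
After op 4 (write(15)): arr=[13 6 15] head=0 tail=0 count=3
After op 5 (read()): arr=[13 6 15] head=1 tail=0 count=2
After op 6 (read()): arr=[13 6 15] head=2 tail=0 count=1
After op 7 (peek()): arr=[13 6 15] head=2 tail=0 count=1
After op 8 (read()): arr=[13 6 15] head=0 tail=0 count=0
After op 9 (write(7)): arr=[7 6 15] head=0 tail=1 count=1
After op 10 (read()): arr=[7 6 15] head=1 tail=1 count=0
After op 11 (write(3)): arr=[7 3 15] head=1 tail=2 count=1
After op 12 (write(1)): arr=[7 3 1] head=1 tail=0 count=2
After op 13 (write(14)): arr=[14 3 1] head=1 tail=1 count=3
After op 14 (write(2)): arr=[14 2 1] head=2 tail=2 count=3

Answer: 14 2 1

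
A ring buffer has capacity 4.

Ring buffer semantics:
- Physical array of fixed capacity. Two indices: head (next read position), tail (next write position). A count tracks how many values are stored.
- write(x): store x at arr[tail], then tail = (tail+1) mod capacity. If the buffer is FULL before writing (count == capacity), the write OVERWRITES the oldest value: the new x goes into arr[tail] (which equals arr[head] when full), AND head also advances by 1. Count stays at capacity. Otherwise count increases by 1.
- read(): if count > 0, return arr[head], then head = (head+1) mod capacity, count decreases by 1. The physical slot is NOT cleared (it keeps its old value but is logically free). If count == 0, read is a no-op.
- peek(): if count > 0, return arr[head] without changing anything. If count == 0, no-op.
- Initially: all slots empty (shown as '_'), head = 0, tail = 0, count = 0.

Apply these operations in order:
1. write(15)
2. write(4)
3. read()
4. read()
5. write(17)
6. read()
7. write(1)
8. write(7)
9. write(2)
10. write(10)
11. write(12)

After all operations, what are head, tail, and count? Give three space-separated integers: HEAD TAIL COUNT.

Answer: 0 0 4

Derivation:
After op 1 (write(15)): arr=[15 _ _ _] head=0 tail=1 count=1
After op 2 (write(4)): arr=[15 4 _ _] head=0 tail=2 count=2
After op 3 (read()): arr=[15 4 _ _] head=1 tail=2 count=1
After op 4 (read()): arr=[15 4 _ _] head=2 tail=2 count=0
After op 5 (write(17)): arr=[15 4 17 _] head=2 tail=3 count=1
After op 6 (read()): arr=[15 4 17 _] head=3 tail=3 count=0
After op 7 (write(1)): arr=[15 4 17 1] head=3 tail=0 count=1
After op 8 (write(7)): arr=[7 4 17 1] head=3 tail=1 count=2
After op 9 (write(2)): arr=[7 2 17 1] head=3 tail=2 count=3
After op 10 (write(10)): arr=[7 2 10 1] head=3 tail=3 count=4
After op 11 (write(12)): arr=[7 2 10 12] head=0 tail=0 count=4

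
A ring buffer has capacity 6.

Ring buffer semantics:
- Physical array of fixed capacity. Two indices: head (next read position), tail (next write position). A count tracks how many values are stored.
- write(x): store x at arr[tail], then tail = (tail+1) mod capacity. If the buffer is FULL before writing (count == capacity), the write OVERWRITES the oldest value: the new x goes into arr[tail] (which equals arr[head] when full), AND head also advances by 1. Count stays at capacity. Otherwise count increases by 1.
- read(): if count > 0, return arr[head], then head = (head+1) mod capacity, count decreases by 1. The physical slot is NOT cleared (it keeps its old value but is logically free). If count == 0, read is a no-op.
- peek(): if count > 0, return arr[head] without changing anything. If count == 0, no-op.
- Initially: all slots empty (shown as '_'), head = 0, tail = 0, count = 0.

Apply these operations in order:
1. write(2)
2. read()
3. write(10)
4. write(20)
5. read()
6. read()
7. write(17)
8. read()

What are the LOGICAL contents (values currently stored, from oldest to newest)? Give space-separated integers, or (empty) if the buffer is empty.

Answer: (empty)

Derivation:
After op 1 (write(2)): arr=[2 _ _ _ _ _] head=0 tail=1 count=1
After op 2 (read()): arr=[2 _ _ _ _ _] head=1 tail=1 count=0
After op 3 (write(10)): arr=[2 10 _ _ _ _] head=1 tail=2 count=1
After op 4 (write(20)): arr=[2 10 20 _ _ _] head=1 tail=3 count=2
After op 5 (read()): arr=[2 10 20 _ _ _] head=2 tail=3 count=1
After op 6 (read()): arr=[2 10 20 _ _ _] head=3 tail=3 count=0
After op 7 (write(17)): arr=[2 10 20 17 _ _] head=3 tail=4 count=1
After op 8 (read()): arr=[2 10 20 17 _ _] head=4 tail=4 count=0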